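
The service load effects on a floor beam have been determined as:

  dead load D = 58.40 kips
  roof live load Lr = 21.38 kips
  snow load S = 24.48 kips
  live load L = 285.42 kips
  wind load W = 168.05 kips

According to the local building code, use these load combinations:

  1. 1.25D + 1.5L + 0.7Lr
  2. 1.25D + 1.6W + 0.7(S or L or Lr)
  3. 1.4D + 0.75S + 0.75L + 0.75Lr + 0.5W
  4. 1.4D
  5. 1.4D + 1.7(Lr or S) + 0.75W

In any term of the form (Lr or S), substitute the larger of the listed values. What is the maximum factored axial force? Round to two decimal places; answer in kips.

(S or L or Lr) → L = 285.42 kips; (Lr or S) → S = 24.48 kips.
1. 1.25(58.40) + 1.5(285.42) + 0.7(21.38) = 516.10
2. 1.25(58.40) + 1.6(168.05) + 0.7(285.42) = 541.67
3. 1.4(58.40) + 0.75(24.48) + 0.75(285.42) + 0.75(21.38) + 0.5(168.05) = 414.25
4. 1.4(58.40) = 81.76
5. 1.4(58.40) + 1.7(24.48) + 0.75(168.05) = 249.41
Maximum is from combination 2.

541.67 kips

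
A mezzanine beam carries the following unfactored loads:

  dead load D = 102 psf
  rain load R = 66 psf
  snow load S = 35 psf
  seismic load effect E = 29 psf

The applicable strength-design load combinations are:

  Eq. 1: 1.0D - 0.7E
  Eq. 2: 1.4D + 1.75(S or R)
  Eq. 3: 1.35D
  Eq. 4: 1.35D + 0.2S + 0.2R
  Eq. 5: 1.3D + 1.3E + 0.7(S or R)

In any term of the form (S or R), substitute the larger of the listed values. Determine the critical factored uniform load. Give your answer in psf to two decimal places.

258.30 psf

(S or R) → R = 66 psf.
Eq. 1: 1.0(102) - 0.7(29) = 102.00 - 20.30 = 81.70
Eq. 2: 1.4(102) + 1.75(66) = 142.80 + 115.50 = 258.30
Eq. 3: 1.35(102) = 137.70
Eq. 4: 1.35(102) + 0.2(35) + 0.2(66) = 137.70 + 7.00 + 13.20 = 157.90
Eq. 5: 1.3(102) + 1.3(29) + 0.7(66) = 132.60 + 37.70 + 46.20 = 216.50
Combination 2 governs: q_u = 258.30 psf.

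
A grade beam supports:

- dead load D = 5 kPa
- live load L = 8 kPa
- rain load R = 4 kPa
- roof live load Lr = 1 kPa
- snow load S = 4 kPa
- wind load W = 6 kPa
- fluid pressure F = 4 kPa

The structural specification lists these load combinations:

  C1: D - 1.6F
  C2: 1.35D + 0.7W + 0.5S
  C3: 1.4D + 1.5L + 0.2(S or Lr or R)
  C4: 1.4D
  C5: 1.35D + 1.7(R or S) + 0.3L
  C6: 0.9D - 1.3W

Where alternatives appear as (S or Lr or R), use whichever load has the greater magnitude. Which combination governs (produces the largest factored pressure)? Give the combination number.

(S or Lr or R) → S = 4 kPa; (R or S) → R = 4 kPa.
C1: 1.0(5) - 1.6(4) = 5.00 - 6.40 = -1.40
C2: 1.35(5) + 0.7(6) + 0.5(4) = 6.75 + 4.20 + 2.00 = 12.95
C3: 1.4(5) + 1.5(8) + 0.2(4) = 7.00 + 12.00 + 0.80 = 19.80
C4: 1.4(5) = 7.00
C5: 1.35(5) + 1.7(4) + 0.3(8) = 6.75 + 6.80 + 2.40 = 15.95
C6: 0.9(5) - 1.3(6) = 4.50 - 7.80 = -3.30
The largest value is 19.80 kPa from combination 3.

Combination 3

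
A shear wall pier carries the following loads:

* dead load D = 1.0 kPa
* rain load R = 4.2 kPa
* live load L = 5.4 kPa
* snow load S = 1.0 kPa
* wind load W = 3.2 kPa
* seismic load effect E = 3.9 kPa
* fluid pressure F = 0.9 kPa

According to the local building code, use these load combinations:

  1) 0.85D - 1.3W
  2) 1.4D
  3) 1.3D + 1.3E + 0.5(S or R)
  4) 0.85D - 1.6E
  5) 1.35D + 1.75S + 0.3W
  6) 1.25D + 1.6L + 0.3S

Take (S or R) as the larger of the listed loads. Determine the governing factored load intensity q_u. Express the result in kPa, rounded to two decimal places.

10.19 kPa

(S or R) → R = 4.2 kPa.
1) 0.85(1.0) - 1.3(3.2) = 0.85 - 4.16 = -3.31
2) 1.4(1.0) = 1.40
3) 1.3(1.0) + 1.3(3.9) + 0.5(4.2) = 1.30 + 5.07 + 2.10 = 8.47
4) 0.85(1.0) - 1.6(3.9) = 0.85 - 6.24 = -5.39
5) 1.35(1.0) + 1.75(1.0) + 0.3(3.2) = 1.35 + 1.75 + 0.96 = 4.06
6) 1.25(1.0) + 1.6(5.4) + 0.3(1.0) = 1.25 + 8.64 + 0.30 = 10.19
The controlling combination is 6, giving 10.19 kPa.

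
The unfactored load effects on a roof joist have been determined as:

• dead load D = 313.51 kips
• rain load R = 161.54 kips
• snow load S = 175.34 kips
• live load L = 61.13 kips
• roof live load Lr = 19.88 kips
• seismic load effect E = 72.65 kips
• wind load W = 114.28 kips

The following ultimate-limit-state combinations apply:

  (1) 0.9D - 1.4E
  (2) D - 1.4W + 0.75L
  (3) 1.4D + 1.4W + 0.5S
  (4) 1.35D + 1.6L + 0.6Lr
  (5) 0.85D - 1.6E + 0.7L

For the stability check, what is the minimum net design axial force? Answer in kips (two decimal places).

180.45 kips

(1) 0.9(313.51) - 1.4(72.65) = 282.16 - 101.71 = 180.45
(2) 1.0(313.51) - 1.4(114.28) + 0.75(61.13) = 313.51 - 159.99 + 45.85 = 199.37
(3) 1.4(313.51) + 1.4(114.28) + 0.5(175.34) = 686.58
(4) 1.35(313.51) + 1.6(61.13) + 0.6(19.88) = 532.97
(5) 0.85(313.51) - 1.6(72.65) + 0.7(61.13) = 266.48 - 116.24 + 42.79 = 193.03
Combination 1 gives the minimum: 180.45 kips.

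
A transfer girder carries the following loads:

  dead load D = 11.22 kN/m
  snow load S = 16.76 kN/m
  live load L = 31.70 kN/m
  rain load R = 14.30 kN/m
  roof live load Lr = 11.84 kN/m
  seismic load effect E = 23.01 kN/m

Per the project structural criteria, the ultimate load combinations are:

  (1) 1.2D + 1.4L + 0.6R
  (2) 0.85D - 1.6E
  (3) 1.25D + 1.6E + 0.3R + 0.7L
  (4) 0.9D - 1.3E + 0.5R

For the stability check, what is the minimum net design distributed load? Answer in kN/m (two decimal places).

(1) 1.2(11.22) + 1.4(31.70) + 0.6(14.30) = 13.46 + 44.38 + 8.58 = 66.42
(2) 0.85(11.22) - 1.6(23.01) = 9.54 - 36.82 = -27.28
(3) 1.25(11.22) + 1.6(23.01) + 0.3(14.30) + 0.7(31.70) = 77.32
(4) 0.9(11.22) - 1.3(23.01) + 0.5(14.30) = -12.67
Combination 2 gives the minimum: -27.28 kN/m.

-27.28 kN/m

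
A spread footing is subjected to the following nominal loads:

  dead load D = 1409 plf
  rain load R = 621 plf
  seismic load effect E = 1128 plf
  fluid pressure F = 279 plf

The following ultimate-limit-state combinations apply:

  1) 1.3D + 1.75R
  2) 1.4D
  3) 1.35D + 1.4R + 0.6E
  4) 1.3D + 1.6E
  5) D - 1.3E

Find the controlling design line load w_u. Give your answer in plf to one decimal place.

1) 1.3(1409) + 1.75(621) = 1831.7 + 1086.8 = 2918.5
2) 1.4(1409) = 1972.6
3) 1.35(1409) + 1.4(621) + 0.6(1128) = 1902.2 + 869.4 + 676.8 = 3448.4
4) 1.3(1409) + 1.6(1128) = 1831.7 + 1804.8 = 3636.5
5) 1.0(1409) - 1.3(1128) = 1409.0 - 1466.4 = -57.4
Combination 4 governs: w_u = 3636.5 plf.

3636.5 plf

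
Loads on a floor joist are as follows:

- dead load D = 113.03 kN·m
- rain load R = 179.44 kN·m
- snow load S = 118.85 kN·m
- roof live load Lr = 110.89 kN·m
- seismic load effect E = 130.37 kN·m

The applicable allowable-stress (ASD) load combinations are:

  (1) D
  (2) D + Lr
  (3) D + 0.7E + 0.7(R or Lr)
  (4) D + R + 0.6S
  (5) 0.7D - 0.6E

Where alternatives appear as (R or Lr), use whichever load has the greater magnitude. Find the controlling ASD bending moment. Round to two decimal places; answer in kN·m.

363.78 kN·m

(R or Lr) → R = 179.44 kN·m.
(1) 1.0(113.03) = 113.03
(2) 1.0(113.03) + 1.0(110.89) = 113.03 + 110.89 = 223.92
(3) 1.0(113.03) + 0.7(130.37) + 0.7(179.44) = 113.03 + 91.26 + 125.61 = 329.90
(4) 1.0(113.03) + 1.0(179.44) + 0.6(118.85) = 113.03 + 179.44 + 71.31 = 363.78
(5) 0.7(113.03) - 0.6(130.37) = 79.12 - 78.22 = 0.90
Combination 4 governs: M = 363.78 kN·m.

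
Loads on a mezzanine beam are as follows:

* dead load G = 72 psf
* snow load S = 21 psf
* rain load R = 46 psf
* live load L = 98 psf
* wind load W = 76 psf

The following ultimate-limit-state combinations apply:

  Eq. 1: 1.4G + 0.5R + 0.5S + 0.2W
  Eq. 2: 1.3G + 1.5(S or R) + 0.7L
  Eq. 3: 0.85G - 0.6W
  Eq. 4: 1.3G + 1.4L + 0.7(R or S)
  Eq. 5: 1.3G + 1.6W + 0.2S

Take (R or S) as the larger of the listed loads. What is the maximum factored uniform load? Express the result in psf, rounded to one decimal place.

(S or R) → R = 46 psf; (R or S) → R = 46 psf.
Eq. 1: 1.4(72) + 0.5(46) + 0.5(21) + 0.2(76) = 100.8 + 23.0 + 10.5 + 15.2 = 149.5
Eq. 2: 1.3(72) + 1.5(46) + 0.7(98) = 93.6 + 69.0 + 68.6 = 231.2
Eq. 3: 0.85(72) - 0.6(76) = 61.2 - 45.6 = 15.6
Eq. 4: 1.3(72) + 1.4(98) + 0.7(46) = 93.6 + 137.2 + 32.2 = 263.0
Eq. 5: 1.3(72) + 1.6(76) + 0.2(21) = 93.6 + 121.6 + 4.2 = 219.4
Maximum is from combination 4.

263.0 psf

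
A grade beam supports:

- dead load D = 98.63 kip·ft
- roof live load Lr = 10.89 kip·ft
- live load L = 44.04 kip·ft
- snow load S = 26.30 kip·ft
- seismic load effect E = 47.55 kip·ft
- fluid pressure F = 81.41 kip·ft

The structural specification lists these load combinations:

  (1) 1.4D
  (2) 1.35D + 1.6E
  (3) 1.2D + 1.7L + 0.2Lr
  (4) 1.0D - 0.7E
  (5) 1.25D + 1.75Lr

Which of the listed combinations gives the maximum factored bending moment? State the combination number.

(1) 1.4(98.63) = 138.08
(2) 1.35(98.63) + 1.6(47.55) = 133.15 + 76.08 = 209.23
(3) 1.2(98.63) + 1.7(44.04) + 0.2(10.89) = 195.40
(4) 1.0(98.63) - 0.7(47.55) = 65.35
(5) 1.25(98.63) + 1.75(10.89) = 123.29 + 19.06 = 142.35
The largest value is 209.23 kip·ft from combination 2.

Combination 2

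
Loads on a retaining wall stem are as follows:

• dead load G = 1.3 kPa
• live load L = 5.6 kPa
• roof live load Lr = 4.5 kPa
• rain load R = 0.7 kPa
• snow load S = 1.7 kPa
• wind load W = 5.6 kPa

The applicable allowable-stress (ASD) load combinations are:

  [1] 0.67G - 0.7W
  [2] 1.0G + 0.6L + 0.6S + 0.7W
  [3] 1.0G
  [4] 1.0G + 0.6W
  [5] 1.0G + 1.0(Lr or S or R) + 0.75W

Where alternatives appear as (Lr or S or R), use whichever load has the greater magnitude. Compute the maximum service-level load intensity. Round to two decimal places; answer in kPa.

(Lr or S or R) → Lr = 4.5 kPa.
[1] 0.67(1.3) - 0.7(5.6) = -3.05
[2] 1.0(1.3) + 0.6(5.6) + 0.6(1.7) + 0.7(5.6) = 9.60
[3] 1.0(1.3) = 1.30
[4] 1.0(1.3) + 0.6(5.6) = 4.66
[5] 1.0(1.3) + 1.0(4.5) + 0.75(5.6) = 10.00
The controlling combination is 5, giving 10.00 kPa.

10.00 kPa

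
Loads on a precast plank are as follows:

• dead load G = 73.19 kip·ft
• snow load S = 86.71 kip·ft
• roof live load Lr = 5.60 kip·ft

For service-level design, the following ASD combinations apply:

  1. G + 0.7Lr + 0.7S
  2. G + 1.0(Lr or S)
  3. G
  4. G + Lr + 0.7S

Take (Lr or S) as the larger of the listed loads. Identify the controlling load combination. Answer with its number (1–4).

(Lr or S) → S = 86.71 kip·ft.
1. 1.0(73.19) + 0.7(5.60) + 0.7(86.71) = 137.81
2. 1.0(73.19) + 1.0(86.71) = 159.90
3. 1.0(73.19) = 73.19
4. 1.0(73.19) + 1.0(5.60) + 0.7(86.71) = 139.49
The largest value is 159.90 kip·ft from combination 2.

Combination 2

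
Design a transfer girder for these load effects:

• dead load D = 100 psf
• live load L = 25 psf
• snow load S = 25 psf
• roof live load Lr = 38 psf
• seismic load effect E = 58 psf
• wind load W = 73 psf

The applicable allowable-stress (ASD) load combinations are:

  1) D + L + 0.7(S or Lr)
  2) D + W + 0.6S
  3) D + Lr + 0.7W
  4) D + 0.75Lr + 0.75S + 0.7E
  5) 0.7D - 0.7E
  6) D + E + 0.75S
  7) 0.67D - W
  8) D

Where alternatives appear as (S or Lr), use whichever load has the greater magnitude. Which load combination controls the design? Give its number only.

(S or Lr) → Lr = 38 psf.
1) 1.0(100) + 1.0(25) + 0.7(38) = 100.0 + 25.0 + 26.6 = 151.6
2) 1.0(100) + 1.0(73) + 0.6(25) = 100.0 + 73.0 + 15.0 = 188.0
3) 1.0(100) + 1.0(38) + 0.7(73) = 100.0 + 38.0 + 51.1 = 189.1
4) 1.0(100) + 0.75(38) + 0.75(25) + 0.7(58) = 100.0 + 28.5 + 18.8 + 40.6 = 187.9
5) 0.7(100) - 0.7(58) = 70.0 - 40.6 = 29.4
6) 1.0(100) + 1.0(58) + 0.75(25) = 100.0 + 58.0 + 18.8 = 176.8
7) 0.67(100) - 1.0(73) = 67.0 - 73.0 = -6.0
8) 1.0(100) = 100.0
The largest value is 189.1 psf from combination 3.

Combination 3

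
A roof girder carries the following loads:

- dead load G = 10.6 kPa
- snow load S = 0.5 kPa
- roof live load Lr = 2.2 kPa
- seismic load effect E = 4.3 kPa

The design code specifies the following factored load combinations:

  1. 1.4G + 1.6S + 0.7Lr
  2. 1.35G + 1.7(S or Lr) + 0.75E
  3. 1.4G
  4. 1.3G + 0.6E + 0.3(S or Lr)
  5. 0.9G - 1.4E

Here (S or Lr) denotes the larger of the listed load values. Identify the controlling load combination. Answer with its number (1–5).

Combination 2

(S or Lr) → Lr = 2.2 kPa.
1. 1.4(10.6) + 1.6(0.5) + 0.7(2.2) = 14.84 + 0.80 + 1.54 = 17.18
2. 1.35(10.6) + 1.7(2.2) + 0.75(4.3) = 14.31 + 3.74 + 3.23 = 21.28
3. 1.4(10.6) = 14.84
4. 1.3(10.6) + 0.6(4.3) + 0.3(2.2) = 13.78 + 2.58 + 0.66 = 17.02
5. 0.9(10.6) - 1.4(4.3) = 9.54 - 6.02 = 3.52
The largest value is 21.28 kPa from combination 2.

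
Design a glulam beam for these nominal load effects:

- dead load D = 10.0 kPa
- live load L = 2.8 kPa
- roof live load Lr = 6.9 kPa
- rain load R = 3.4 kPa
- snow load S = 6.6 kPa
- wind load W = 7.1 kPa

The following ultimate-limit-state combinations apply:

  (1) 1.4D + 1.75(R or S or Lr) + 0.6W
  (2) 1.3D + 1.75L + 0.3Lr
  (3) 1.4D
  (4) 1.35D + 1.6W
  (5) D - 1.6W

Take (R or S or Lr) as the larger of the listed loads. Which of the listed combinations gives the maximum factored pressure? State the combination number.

(R or S or Lr) → Lr = 6.9 kPa.
(1) 1.4(10.0) + 1.75(6.9) + 0.6(7.1) = 14.00 + 12.08 + 4.26 = 30.34
(2) 1.3(10.0) + 1.75(2.8) + 0.3(6.9) = 13.00 + 4.90 + 2.07 = 19.97
(3) 1.4(10.0) = 14.00
(4) 1.35(10.0) + 1.6(7.1) = 13.50 + 11.36 = 24.86
(5) 1.0(10.0) - 1.6(7.1) = 10.00 - 11.36 = -1.36
The largest value is 30.34 kPa from combination 1.

Combination 1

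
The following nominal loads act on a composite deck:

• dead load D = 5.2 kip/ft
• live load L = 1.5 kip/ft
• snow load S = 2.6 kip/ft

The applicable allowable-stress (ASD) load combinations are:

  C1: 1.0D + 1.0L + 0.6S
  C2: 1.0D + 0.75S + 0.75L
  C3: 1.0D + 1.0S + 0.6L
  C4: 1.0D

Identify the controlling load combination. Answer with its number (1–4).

Combination 3

C1: 1.0(5.2) + 1.0(1.5) + 0.6(2.6) = 5.2 + 1.5 + 1.6 = 8.3
C2: 1.0(5.2) + 0.75(2.6) + 0.75(1.5) = 5.2 + 2.0 + 1.1 = 8.3
C3: 1.0(5.2) + 1.0(2.6) + 0.6(1.5) = 5.2 + 2.6 + 0.9 = 8.7
C4: 1.0(5.2) = 5.2
The largest value is 8.7 kip/ft from combination 3.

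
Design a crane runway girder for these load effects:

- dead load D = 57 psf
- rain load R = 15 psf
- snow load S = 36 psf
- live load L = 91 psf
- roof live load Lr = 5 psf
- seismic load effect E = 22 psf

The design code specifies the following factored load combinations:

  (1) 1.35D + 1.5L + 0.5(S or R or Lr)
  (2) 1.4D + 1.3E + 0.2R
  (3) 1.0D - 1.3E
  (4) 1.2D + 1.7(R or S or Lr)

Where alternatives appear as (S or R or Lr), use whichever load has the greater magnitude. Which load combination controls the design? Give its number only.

Combination 1

(S or R or Lr) → S = 36 psf; (R or S or Lr) → S = 36 psf.
(1) 1.35(57) + 1.5(91) + 0.5(36) = 77.0 + 136.5 + 18.0 = 231.5
(2) 1.4(57) + 1.3(22) + 0.2(15) = 79.8 + 28.6 + 3.0 = 111.4
(3) 1.0(57) - 1.3(22) = 57.0 - 28.6 = 28.4
(4) 1.2(57) + 1.7(36) = 68.4 + 61.2 = 129.6
The largest value is 231.5 psf from combination 1.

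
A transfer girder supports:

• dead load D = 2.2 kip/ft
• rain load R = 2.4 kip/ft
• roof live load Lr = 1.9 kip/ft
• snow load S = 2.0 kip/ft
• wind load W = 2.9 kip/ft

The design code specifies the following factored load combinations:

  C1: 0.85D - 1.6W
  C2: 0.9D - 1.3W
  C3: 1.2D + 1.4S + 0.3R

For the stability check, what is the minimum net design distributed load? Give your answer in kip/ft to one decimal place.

C1: 0.85(2.2) - 1.6(2.9) = -2.8
C2: 0.9(2.2) - 1.3(2.9) = -1.8
C3: 1.2(2.2) + 1.4(2.0) + 0.3(2.4) = 6.2
Combination 1 gives the minimum: -2.8 kip/ft.

-2.8 kip/ft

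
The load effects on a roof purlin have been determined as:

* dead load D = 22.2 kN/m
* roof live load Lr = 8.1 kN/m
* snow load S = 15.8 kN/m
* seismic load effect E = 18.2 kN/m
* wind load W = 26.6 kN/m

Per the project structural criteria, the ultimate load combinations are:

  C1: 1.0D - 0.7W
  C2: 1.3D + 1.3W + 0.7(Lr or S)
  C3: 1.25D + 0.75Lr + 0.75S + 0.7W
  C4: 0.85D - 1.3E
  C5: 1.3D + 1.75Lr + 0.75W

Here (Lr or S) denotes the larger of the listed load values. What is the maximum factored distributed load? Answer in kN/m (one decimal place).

(Lr or S) → S = 15.8 kN/m.
C1: 1.0(22.2) - 0.7(26.6) = 3.6
C2: 1.3(22.2) + 1.3(26.6) + 0.7(15.8) = 74.5
C3: 1.25(22.2) + 0.75(8.1) + 0.75(15.8) + 0.7(26.6) = 64.3
C4: 0.85(22.2) - 1.3(18.2) = -4.8
C5: 1.3(22.2) + 1.75(8.1) + 0.75(26.6) = 63.0
The controlling combination is 2, giving 74.5 kN/m.

74.5 kN/m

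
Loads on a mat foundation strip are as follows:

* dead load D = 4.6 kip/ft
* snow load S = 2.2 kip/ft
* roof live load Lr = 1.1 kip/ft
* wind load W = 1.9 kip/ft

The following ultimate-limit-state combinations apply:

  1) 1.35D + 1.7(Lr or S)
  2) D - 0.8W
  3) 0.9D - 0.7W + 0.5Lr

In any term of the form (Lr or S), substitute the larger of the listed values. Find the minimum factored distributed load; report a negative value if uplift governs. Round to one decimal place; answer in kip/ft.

3.1 kip/ft

(Lr or S) → S = 2.2 kip/ft.
1) 1.35(4.6) + 1.7(2.2) = 10.0
2) 1.0(4.6) - 0.8(1.9) = 4.6 - 1.5 = 3.1
3) 0.9(4.6) - 0.7(1.9) + 0.5(1.1) = 4.1 - 1.3 + 0.6 = 3.4
Combination 2 gives the minimum: 3.1 kip/ft.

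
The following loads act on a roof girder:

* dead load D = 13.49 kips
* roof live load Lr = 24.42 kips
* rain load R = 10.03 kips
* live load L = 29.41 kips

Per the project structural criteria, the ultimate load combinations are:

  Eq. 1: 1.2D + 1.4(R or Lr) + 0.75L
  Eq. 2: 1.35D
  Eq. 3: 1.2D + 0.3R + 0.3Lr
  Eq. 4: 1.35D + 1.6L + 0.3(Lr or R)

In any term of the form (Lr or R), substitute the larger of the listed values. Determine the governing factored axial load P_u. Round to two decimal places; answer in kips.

72.59 kips

(R or Lr) → Lr = 24.42 kips; (Lr or R) → Lr = 24.42 kips.
Eq. 1: 1.2(13.49) + 1.4(24.42) + 0.75(29.41) = 72.43
Eq. 2: 1.35(13.49) = 18.21
Eq. 3: 1.2(13.49) + 0.3(10.03) + 0.3(24.42) = 26.52
Eq. 4: 1.35(13.49) + 1.6(29.41) + 0.3(24.42) = 72.59
Combination 4 governs: P_u = 72.59 kips.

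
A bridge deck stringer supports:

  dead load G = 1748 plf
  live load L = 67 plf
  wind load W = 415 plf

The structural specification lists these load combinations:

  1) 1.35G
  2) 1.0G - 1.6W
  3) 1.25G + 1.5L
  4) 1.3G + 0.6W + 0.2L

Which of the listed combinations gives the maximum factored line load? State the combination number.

Combination 4

1) 1.35(1748) = 2359.8
2) 1.0(1748) - 1.6(415) = 1748.0 - 664.0 = 1084.0
3) 1.25(1748) + 1.5(67) = 2185.0 + 100.5 = 2285.5
4) 1.3(1748) + 0.6(415) + 0.2(67) = 2272.4 + 249.0 + 13.4 = 2534.8
The largest value is 2534.8 plf from combination 4.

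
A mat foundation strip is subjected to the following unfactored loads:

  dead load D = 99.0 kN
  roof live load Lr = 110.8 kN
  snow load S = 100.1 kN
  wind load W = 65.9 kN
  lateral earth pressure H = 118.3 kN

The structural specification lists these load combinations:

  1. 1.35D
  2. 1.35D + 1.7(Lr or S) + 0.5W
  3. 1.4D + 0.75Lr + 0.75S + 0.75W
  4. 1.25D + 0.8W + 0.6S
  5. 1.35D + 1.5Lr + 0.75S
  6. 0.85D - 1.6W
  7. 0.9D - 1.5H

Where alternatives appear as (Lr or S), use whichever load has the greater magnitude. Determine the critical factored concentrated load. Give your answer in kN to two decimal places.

(Lr or S) → Lr = 110.8 kN.
1. 1.35(99.0) = 133.65
2. 1.35(99.0) + 1.7(110.8) + 0.5(65.9) = 133.65 + 188.36 + 32.95 = 354.96
3. 1.4(99.0) + 0.75(110.8) + 0.75(100.1) + 0.75(65.9) = 346.20
4. 1.25(99.0) + 0.8(65.9) + 0.6(100.1) = 123.75 + 52.72 + 60.06 = 236.53
5. 1.35(99.0) + 1.5(110.8) + 0.75(100.1) = 133.65 + 166.20 + 75.08 = 374.93
6. 0.85(99.0) - 1.6(65.9) = 84.15 - 105.44 = -21.29
7. 0.9(99.0) - 1.5(118.3) = 89.10 - 177.45 = -88.35
Maximum is from combination 5.

374.93 kN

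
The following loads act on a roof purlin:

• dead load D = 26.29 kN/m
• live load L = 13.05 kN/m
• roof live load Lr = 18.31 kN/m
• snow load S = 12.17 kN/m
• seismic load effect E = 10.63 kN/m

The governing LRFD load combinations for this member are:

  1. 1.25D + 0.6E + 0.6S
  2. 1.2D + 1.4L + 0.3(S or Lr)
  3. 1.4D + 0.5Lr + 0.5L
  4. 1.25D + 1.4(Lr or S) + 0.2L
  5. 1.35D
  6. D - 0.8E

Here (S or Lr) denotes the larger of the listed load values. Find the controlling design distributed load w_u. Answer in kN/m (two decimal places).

(S or Lr) → Lr = 18.31 kN/m; (Lr or S) → Lr = 18.31 kN/m.
1. 1.25(26.29) + 0.6(10.63) + 0.6(12.17) = 32.86 + 6.38 + 7.30 = 46.54
2. 1.2(26.29) + 1.4(13.05) + 0.3(18.31) = 31.55 + 18.27 + 5.49 = 55.31
3. 1.4(26.29) + 0.5(18.31) + 0.5(13.05) = 52.49
4. 1.25(26.29) + 1.4(18.31) + 0.2(13.05) = 61.11
5. 1.35(26.29) = 35.49
6. 1.0(26.29) - 0.8(10.63) = 26.29 - 8.50 = 17.79
The controlling combination is 4, giving 61.11 kN/m.

61.11 kN/m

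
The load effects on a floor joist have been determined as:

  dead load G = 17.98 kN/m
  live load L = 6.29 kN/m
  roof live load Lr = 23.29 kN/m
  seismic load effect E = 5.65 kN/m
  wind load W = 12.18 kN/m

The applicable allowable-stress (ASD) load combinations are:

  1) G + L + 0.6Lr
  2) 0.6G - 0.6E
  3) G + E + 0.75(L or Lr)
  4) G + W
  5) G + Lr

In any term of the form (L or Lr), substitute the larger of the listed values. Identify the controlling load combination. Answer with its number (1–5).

Combination 5

(L or Lr) → Lr = 23.29 kN/m.
1) 1.0(17.98) + 1.0(6.29) + 0.6(23.29) = 17.98 + 6.29 + 13.97 = 38.24
2) 0.6(17.98) - 0.6(5.65) = 10.79 - 3.39 = 7.40
3) 1.0(17.98) + 1.0(5.65) + 0.75(23.29) = 17.98 + 5.65 + 17.47 = 41.10
4) 1.0(17.98) + 1.0(12.18) = 17.98 + 12.18 = 30.16
5) 1.0(17.98) + 1.0(23.29) = 17.98 + 23.29 = 41.27
The largest value is 41.27 kN/m from combination 5.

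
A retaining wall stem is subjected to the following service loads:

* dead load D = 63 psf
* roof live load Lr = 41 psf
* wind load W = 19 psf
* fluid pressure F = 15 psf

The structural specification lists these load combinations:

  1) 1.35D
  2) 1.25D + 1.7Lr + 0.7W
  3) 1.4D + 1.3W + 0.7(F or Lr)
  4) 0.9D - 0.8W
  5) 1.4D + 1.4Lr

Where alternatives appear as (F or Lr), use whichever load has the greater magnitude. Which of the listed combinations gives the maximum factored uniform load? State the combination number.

(F or Lr) → Lr = 41 psf.
1) 1.35(63) = 85.1
2) 1.25(63) + 1.7(41) + 0.7(19) = 161.8
3) 1.4(63) + 1.3(19) + 0.7(41) = 141.6
4) 0.9(63) - 0.8(19) = 41.5
5) 1.4(63) + 1.4(41) = 145.6
The largest value is 161.8 psf from combination 2.

Combination 2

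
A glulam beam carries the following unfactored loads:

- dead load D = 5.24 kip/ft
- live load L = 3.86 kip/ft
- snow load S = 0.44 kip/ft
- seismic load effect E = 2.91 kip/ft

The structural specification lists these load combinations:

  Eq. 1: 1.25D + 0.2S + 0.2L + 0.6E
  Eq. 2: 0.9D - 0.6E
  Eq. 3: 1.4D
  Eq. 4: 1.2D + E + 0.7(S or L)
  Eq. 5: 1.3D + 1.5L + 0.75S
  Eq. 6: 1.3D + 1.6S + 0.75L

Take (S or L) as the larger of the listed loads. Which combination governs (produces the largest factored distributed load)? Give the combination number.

(S or L) → L = 3.86 kip/ft.
Eq. 1: 1.25(5.24) + 0.2(0.44) + 0.2(3.86) + 0.6(2.91) = 6.55 + 0.09 + 0.77 + 1.75 = 9.16
Eq. 2: 0.9(5.24) - 0.6(2.91) = 4.72 - 1.75 = 2.97
Eq. 3: 1.4(5.24) = 7.34
Eq. 4: 1.2(5.24) + 1.0(2.91) + 0.7(3.86) = 6.29 + 2.91 + 2.70 = 11.90
Eq. 5: 1.3(5.24) + 1.5(3.86) + 0.75(0.44) = 6.81 + 5.79 + 0.33 = 12.93
Eq. 6: 1.3(5.24) + 1.6(0.44) + 0.75(3.86) = 6.81 + 0.70 + 2.90 = 10.41
The largest value is 12.93 kip/ft from combination 5.

Combination 5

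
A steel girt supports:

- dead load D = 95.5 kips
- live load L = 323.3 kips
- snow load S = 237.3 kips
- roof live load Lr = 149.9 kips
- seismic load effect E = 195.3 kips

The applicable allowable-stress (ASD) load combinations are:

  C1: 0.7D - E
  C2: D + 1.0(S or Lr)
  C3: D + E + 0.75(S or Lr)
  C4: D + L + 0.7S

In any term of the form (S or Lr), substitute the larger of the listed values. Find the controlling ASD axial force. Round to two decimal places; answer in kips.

(S or Lr) → S = 237.3 kips.
C1: 0.7(95.5) - 1.0(195.3) = 66.85 - 195.30 = -128.45
C2: 1.0(95.5) + 1.0(237.3) = 95.50 + 237.30 = 332.80
C3: 1.0(95.5) + 1.0(195.3) + 0.75(237.3) = 95.50 + 195.30 + 177.98 = 468.78
C4: 1.0(95.5) + 1.0(323.3) + 0.7(237.3) = 95.50 + 323.30 + 166.11 = 584.91
Maximum is from combination 4.

584.91 kips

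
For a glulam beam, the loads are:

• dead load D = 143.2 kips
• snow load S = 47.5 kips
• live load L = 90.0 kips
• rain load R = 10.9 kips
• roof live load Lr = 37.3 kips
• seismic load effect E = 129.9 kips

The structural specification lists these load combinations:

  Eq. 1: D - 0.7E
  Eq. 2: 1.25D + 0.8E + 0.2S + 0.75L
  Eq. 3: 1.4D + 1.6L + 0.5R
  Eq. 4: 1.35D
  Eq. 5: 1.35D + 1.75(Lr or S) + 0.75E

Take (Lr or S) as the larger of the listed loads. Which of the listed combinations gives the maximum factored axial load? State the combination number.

Combination 5

(Lr or S) → S = 47.5 kips.
Eq. 1: 1.0(143.2) - 0.7(129.9) = 143.2 - 90.9 = 52.3
Eq. 2: 1.25(143.2) + 0.8(129.9) + 0.2(47.5) + 0.75(90.0) = 179.0 + 103.9 + 9.5 + 67.5 = 359.9
Eq. 3: 1.4(143.2) + 1.6(90.0) + 0.5(10.9) = 349.9
Eq. 4: 1.35(143.2) = 193.3
Eq. 5: 1.35(143.2) + 1.75(47.5) + 0.75(129.9) = 373.9
The largest value is 373.9 kips from combination 5.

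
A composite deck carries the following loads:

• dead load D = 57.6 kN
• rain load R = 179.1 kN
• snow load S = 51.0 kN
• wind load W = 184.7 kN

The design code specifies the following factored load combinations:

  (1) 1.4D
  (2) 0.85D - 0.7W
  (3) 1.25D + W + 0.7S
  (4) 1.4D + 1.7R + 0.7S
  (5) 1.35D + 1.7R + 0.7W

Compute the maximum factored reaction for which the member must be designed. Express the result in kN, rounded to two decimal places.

511.52 kN

(1) 1.4(57.6) = 80.64
(2) 0.85(57.6) - 0.7(184.7) = 48.96 - 129.29 = -80.33
(3) 1.25(57.6) + 1.0(184.7) + 0.7(51.0) = 72.00 + 184.70 + 35.70 = 292.40
(4) 1.4(57.6) + 1.7(179.1) + 0.7(51.0) = 80.64 + 304.47 + 35.70 = 420.81
(5) 1.35(57.6) + 1.7(179.1) + 0.7(184.7) = 77.76 + 304.47 + 129.29 = 511.52
Combination 5 governs: V_u = 511.52 kN.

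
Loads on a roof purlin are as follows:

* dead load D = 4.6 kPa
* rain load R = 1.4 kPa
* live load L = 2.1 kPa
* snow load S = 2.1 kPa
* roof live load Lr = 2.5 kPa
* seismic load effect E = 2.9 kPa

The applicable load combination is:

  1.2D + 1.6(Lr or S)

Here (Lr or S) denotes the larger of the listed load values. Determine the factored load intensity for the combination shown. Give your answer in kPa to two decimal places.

9.52 kPa

(Lr or S) → Lr = 2.5 kPa.
1.2(4.6) + 1.6(2.5) = 5.52 + 4.00 = 9.52
q_u = 9.52 kPa.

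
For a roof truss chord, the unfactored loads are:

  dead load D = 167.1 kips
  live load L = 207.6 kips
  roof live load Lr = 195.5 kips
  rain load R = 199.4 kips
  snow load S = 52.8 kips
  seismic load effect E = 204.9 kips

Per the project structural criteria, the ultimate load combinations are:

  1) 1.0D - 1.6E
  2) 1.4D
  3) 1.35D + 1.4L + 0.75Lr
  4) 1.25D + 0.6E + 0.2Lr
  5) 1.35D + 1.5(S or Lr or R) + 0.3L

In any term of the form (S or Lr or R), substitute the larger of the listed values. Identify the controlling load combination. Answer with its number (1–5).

Combination 3

(S or Lr or R) → R = 199.4 kips.
1) 1.0(167.1) - 1.6(204.9) = -160.7
2) 1.4(167.1) = 233.9
3) 1.35(167.1) + 1.4(207.6) + 0.75(195.5) = 662.9
4) 1.25(167.1) + 0.6(204.9) + 0.2(195.5) = 370.9
5) 1.35(167.1) + 1.5(199.4) + 0.3(207.6) = 587.0
The largest value is 662.9 kips from combination 3.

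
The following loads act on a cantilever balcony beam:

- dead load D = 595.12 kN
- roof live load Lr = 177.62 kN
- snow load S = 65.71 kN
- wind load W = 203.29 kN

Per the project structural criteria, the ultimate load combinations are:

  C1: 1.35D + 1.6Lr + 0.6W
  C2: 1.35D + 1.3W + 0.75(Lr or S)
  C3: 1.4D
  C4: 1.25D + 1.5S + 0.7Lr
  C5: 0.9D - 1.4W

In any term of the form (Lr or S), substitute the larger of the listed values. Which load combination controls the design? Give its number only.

Combination 1

(Lr or S) → Lr = 177.62 kN.
C1: 1.35(595.12) + 1.6(177.62) + 0.6(203.29) = 1209.58
C2: 1.35(595.12) + 1.3(203.29) + 0.75(177.62) = 1200.90
C3: 1.4(595.12) = 833.17
C4: 1.25(595.12) + 1.5(65.71) + 0.7(177.62) = 743.90 + 98.57 + 124.33 = 966.80
C5: 0.9(595.12) - 1.4(203.29) = 535.61 - 284.61 = 251.00
The largest value is 1209.58 kN from combination 1.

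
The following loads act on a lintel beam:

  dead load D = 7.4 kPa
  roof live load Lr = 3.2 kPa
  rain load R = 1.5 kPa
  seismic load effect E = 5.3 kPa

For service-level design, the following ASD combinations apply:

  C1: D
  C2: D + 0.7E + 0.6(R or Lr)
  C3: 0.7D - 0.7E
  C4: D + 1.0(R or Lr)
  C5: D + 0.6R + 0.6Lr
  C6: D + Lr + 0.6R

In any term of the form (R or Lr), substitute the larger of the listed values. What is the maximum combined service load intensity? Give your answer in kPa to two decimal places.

(R or Lr) → Lr = 3.2 kPa.
C1: 1.0(7.4) = 7.40
C2: 1.0(7.4) + 0.7(5.3) + 0.6(3.2) = 7.40 + 3.71 + 1.92 = 13.03
C3: 0.7(7.4) - 0.7(5.3) = 5.18 - 3.71 = 1.47
C4: 1.0(7.4) + 1.0(3.2) = 7.40 + 3.20 = 10.60
C5: 1.0(7.4) + 0.6(1.5) + 0.6(3.2) = 7.40 + 0.90 + 1.92 = 10.22
C6: 1.0(7.4) + 1.0(3.2) + 0.6(1.5) = 7.40 + 3.20 + 0.90 = 11.50
Combination 2 governs: q = 13.03 kPa.

13.03 kPa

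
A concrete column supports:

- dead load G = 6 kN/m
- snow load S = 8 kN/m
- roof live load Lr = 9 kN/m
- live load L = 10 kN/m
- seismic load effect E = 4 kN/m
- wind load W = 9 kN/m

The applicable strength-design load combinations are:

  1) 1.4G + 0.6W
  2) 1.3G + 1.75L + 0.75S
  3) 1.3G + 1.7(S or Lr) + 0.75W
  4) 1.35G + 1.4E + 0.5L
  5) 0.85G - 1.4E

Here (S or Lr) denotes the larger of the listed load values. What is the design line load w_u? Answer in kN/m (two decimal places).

(S or Lr) → Lr = 9 kN/m.
1) 1.4(6) + 0.6(9) = 8.40 + 5.40 = 13.80
2) 1.3(6) + 1.75(10) + 0.75(8) = 7.80 + 17.50 + 6.00 = 31.30
3) 1.3(6) + 1.7(9) + 0.75(9) = 7.80 + 15.30 + 6.75 = 29.85
4) 1.35(6) + 1.4(4) + 0.5(10) = 8.10 + 5.60 + 5.00 = 18.70
5) 0.85(6) - 1.4(4) = 5.10 - 5.60 = -0.50
Maximum is from combination 2.

31.30 kN/m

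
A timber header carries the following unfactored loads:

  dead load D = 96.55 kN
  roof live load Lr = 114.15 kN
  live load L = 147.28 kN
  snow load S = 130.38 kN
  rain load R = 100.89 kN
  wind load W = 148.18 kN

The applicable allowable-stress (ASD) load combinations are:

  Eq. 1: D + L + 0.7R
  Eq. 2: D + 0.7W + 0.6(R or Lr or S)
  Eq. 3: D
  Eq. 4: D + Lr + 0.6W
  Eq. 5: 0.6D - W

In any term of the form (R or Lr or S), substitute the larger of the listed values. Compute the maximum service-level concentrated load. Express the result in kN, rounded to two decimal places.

314.45 kN

(R or Lr or S) → S = 130.38 kN.
Eq. 1: 1.0(96.55) + 1.0(147.28) + 0.7(100.89) = 96.55 + 147.28 + 70.62 = 314.45
Eq. 2: 1.0(96.55) + 0.7(148.18) + 0.6(130.38) = 278.50
Eq. 3: 1.0(96.55) = 96.55
Eq. 4: 1.0(96.55) + 1.0(114.15) + 0.6(148.18) = 96.55 + 114.15 + 88.91 = 299.61
Eq. 5: 0.6(96.55) - 1.0(148.18) = 57.93 - 148.18 = -90.25
Combination 1 governs: P = 314.45 kN.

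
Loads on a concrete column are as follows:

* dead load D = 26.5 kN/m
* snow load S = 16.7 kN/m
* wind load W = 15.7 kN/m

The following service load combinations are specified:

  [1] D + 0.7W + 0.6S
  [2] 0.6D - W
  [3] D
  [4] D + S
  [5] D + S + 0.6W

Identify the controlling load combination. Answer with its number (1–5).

[1] 1.0(26.5) + 0.7(15.7) + 0.6(16.7) = 26.5 + 11.0 + 10.0 = 47.5
[2] 0.6(26.5) - 1.0(15.7) = 15.9 - 15.7 = 0.2
[3] 1.0(26.5) = 26.5
[4] 1.0(26.5) + 1.0(16.7) = 26.5 + 16.7 = 43.2
[5] 1.0(26.5) + 1.0(16.7) + 0.6(15.7) = 26.5 + 16.7 + 9.4 = 52.6
The largest value is 52.6 kN/m from combination 5.

Combination 5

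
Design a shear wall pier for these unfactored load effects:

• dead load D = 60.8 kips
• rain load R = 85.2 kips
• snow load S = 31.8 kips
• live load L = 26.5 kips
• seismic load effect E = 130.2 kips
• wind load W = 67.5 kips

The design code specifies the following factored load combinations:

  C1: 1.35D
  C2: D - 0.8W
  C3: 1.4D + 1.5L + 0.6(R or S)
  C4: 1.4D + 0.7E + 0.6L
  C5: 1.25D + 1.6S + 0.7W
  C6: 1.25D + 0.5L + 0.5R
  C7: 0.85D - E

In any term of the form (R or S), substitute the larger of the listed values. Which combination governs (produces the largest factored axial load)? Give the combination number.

Combination 4

(R or S) → R = 85.2 kips.
C1: 1.35(60.8) = 82.08
C2: 1.0(60.8) - 0.8(67.5) = 60.80 - 54.00 = 6.80
C3: 1.4(60.8) + 1.5(26.5) + 0.6(85.2) = 85.12 + 39.75 + 51.12 = 175.99
C4: 1.4(60.8) + 0.7(130.2) + 0.6(26.5) = 85.12 + 91.14 + 15.90 = 192.16
C5: 1.25(60.8) + 1.6(31.8) + 0.7(67.5) = 76.00 + 50.88 + 47.25 = 174.13
C6: 1.25(60.8) + 0.5(26.5) + 0.5(85.2) = 76.00 + 13.25 + 42.60 = 131.85
C7: 0.85(60.8) - 1.0(130.2) = 51.68 - 130.20 = -78.52
The largest value is 192.16 kips from combination 4.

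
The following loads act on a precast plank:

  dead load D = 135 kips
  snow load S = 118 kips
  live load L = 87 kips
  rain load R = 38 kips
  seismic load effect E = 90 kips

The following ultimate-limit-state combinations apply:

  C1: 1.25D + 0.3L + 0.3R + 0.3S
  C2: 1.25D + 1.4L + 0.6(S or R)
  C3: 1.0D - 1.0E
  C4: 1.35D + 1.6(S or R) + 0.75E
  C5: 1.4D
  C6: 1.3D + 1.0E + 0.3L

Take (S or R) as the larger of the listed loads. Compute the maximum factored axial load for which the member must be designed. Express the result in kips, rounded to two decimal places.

438.55 kips

(S or R) → S = 118 kips.
C1: 1.25(135) + 0.3(87) + 0.3(38) + 0.3(118) = 168.75 + 26.10 + 11.40 + 35.40 = 241.65
C2: 1.25(135) + 1.4(87) + 0.6(118) = 168.75 + 121.80 + 70.80 = 361.35
C3: 1.0(135) - 1.0(90) = 135.00 - 90.00 = 45.00
C4: 1.35(135) + 1.6(118) + 0.75(90) = 182.25 + 188.80 + 67.50 = 438.55
C5: 1.4(135) = 189.00
C6: 1.3(135) + 1.0(90) + 0.3(87) = 175.50 + 90.00 + 26.10 = 291.60
Maximum is from combination 4.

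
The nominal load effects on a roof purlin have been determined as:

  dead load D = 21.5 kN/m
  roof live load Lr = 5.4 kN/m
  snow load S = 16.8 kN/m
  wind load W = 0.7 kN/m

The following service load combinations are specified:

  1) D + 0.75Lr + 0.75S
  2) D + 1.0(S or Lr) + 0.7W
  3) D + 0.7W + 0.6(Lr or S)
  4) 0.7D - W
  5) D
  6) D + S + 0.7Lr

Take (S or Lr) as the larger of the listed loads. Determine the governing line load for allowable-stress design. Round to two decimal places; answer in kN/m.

(S or Lr) → S = 16.8 kN/m; (Lr or S) → S = 16.8 kN/m.
1) 1.0(21.5) + 0.75(5.4) + 0.75(16.8) = 21.50 + 4.05 + 12.60 = 38.15
2) 1.0(21.5) + 1.0(16.8) + 0.7(0.7) = 21.50 + 16.80 + 0.49 = 38.79
3) 1.0(21.5) + 0.7(0.7) + 0.6(16.8) = 21.50 + 0.49 + 10.08 = 32.07
4) 0.7(21.5) - 1.0(0.7) = 15.05 - 0.70 = 14.35
5) 1.0(21.5) = 21.50
6) 1.0(21.5) + 1.0(16.8) + 0.7(5.4) = 21.50 + 16.80 + 3.78 = 42.08
The controlling combination is 6, giving 42.08 kN/m.

42.08 kN/m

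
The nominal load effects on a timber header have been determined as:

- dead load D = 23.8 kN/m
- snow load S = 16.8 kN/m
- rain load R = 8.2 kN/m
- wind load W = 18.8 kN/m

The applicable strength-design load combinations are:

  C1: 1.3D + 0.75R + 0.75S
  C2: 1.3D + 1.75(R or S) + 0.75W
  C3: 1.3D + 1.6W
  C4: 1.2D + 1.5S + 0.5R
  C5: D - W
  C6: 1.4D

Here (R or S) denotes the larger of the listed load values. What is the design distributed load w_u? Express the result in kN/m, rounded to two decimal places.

74.44 kN/m

(R or S) → S = 16.8 kN/m.
C1: 1.3(23.8) + 0.75(8.2) + 0.75(16.8) = 30.94 + 6.15 + 12.60 = 49.69
C2: 1.3(23.8) + 1.75(16.8) + 0.75(18.8) = 30.94 + 29.40 + 14.10 = 74.44
C3: 1.3(23.8) + 1.6(18.8) = 30.94 + 30.08 = 61.02
C4: 1.2(23.8) + 1.5(16.8) + 0.5(8.2) = 28.56 + 25.20 + 4.10 = 57.86
C5: 1.0(23.8) - 1.0(18.8) = 23.80 - 18.80 = 5.00
C6: 1.4(23.8) = 33.32
Combination 2 governs: w_u = 74.44 kN/m.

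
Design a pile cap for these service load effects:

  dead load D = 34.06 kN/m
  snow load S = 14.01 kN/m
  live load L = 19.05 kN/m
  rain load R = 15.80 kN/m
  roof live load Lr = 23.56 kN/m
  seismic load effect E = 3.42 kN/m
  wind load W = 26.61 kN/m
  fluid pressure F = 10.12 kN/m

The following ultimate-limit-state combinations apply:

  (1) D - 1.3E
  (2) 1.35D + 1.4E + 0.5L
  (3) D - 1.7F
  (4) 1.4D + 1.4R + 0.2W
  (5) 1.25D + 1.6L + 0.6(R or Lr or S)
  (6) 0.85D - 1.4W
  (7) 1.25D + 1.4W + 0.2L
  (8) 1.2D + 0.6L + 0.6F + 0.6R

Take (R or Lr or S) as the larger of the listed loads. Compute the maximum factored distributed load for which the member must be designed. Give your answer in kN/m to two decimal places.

(R or Lr or S) → Lr = 23.56 kN/m.
(1) 1.0(34.06) - 1.3(3.42) = 34.06 - 4.45 = 29.61
(2) 1.35(34.06) + 1.4(3.42) + 0.5(19.05) = 60.29
(3) 1.0(34.06) - 1.7(10.12) = 34.06 - 17.20 = 16.86
(4) 1.4(34.06) + 1.4(15.80) + 0.2(26.61) = 75.13
(5) 1.25(34.06) + 1.6(19.05) + 0.6(23.56) = 87.19
(6) 0.85(34.06) - 1.4(26.61) = 28.95 - 37.25 = -8.30
(7) 1.25(34.06) + 1.4(26.61) + 0.2(19.05) = 42.58 + 37.25 + 3.81 = 83.64
(8) 1.2(34.06) + 0.6(19.05) + 0.6(10.12) + 0.6(15.80) = 40.87 + 11.43 + 6.07 + 9.48 = 67.85
Maximum is from combination 5.

87.19 kN/m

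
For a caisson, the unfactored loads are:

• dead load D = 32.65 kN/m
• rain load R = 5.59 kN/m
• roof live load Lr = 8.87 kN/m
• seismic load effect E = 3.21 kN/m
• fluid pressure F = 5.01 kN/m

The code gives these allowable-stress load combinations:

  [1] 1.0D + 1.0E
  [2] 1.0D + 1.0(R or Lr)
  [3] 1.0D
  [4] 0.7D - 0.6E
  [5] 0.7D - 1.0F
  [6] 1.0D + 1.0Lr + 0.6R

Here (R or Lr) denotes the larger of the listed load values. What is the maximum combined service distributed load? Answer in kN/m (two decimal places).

(R or Lr) → Lr = 8.87 kN/m.
[1] 1.0(32.65) + 1.0(3.21) = 32.65 + 3.21 = 35.86
[2] 1.0(32.65) + 1.0(8.87) = 32.65 + 8.87 = 41.52
[3] 1.0(32.65) = 32.65
[4] 0.7(32.65) - 0.6(3.21) = 22.86 - 1.93 = 20.93
[5] 0.7(32.65) - 1.0(5.01) = 22.86 - 5.01 = 17.85
[6] 1.0(32.65) + 1.0(8.87) + 0.6(5.59) = 32.65 + 8.87 + 3.35 = 44.87
Maximum is from combination 6.

44.87 kN/m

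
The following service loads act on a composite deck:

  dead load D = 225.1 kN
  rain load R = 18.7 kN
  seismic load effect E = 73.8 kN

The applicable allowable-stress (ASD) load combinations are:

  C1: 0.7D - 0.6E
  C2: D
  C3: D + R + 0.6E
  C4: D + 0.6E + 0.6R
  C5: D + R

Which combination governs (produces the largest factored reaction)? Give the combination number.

C1: 0.7(225.1) - 0.6(73.8) = 157.57 - 44.28 = 113.29
C2: 1.0(225.1) = 225.10
C3: 1.0(225.1) + 1.0(18.7) + 0.6(73.8) = 225.10 + 18.70 + 44.28 = 288.08
C4: 1.0(225.1) + 0.6(73.8) + 0.6(18.7) = 225.10 + 44.28 + 11.22 = 280.60
C5: 1.0(225.1) + 1.0(18.7) = 225.10 + 18.70 = 243.80
The largest value is 288.08 kN from combination 3.

Combination 3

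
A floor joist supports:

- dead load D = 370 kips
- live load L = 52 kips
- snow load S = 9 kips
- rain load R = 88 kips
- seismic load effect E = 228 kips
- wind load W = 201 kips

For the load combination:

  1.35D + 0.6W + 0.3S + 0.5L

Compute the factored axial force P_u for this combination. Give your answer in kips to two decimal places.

648.80 kips

1.35(370) + 0.6(201) + 0.3(9) + 0.5(52) = 499.50 + 120.60 + 2.70 + 26.00 = 648.80
P_u = 648.80 kips.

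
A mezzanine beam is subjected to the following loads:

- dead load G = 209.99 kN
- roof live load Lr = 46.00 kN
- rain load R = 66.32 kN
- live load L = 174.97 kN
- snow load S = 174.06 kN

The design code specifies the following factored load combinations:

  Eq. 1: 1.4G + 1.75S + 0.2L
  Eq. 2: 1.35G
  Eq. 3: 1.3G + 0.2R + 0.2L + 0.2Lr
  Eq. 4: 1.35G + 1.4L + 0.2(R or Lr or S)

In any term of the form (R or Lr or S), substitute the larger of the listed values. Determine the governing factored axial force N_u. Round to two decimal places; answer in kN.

633.59 kN

(R or Lr or S) → S = 174.06 kN.
Eq. 1: 1.4(209.99) + 1.75(174.06) + 0.2(174.97) = 293.99 + 304.61 + 34.99 = 633.59
Eq. 2: 1.35(209.99) = 283.49
Eq. 3: 1.3(209.99) + 0.2(66.32) + 0.2(174.97) + 0.2(46.00) = 330.45
Eq. 4: 1.35(209.99) + 1.4(174.97) + 0.2(174.06) = 283.49 + 244.96 + 34.81 = 563.26
The controlling combination is 1, giving 633.59 kN.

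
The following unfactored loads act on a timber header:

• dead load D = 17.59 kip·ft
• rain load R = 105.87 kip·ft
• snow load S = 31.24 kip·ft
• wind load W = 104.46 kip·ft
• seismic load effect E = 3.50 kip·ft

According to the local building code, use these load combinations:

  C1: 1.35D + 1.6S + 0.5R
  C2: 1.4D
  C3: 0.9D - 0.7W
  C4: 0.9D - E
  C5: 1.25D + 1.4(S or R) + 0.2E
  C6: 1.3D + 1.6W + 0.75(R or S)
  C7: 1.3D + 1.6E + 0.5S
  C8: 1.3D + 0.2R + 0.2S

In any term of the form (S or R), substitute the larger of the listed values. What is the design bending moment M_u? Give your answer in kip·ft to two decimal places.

(S or R) → R = 105.87 kip·ft; (R or S) → R = 105.87 kip·ft.
C1: 1.35(17.59) + 1.6(31.24) + 0.5(105.87) = 23.75 + 49.98 + 52.94 = 126.67
C2: 1.4(17.59) = 24.63
C3: 0.9(17.59) - 0.7(104.46) = 15.83 - 73.12 = -57.29
C4: 0.9(17.59) - 1.0(3.50) = 15.83 - 3.50 = 12.33
C5: 1.25(17.59) + 1.4(105.87) + 0.2(3.50) = 21.99 + 148.22 + 0.70 = 170.91
C6: 1.3(17.59) + 1.6(104.46) + 0.75(105.87) = 22.87 + 167.14 + 79.40 = 269.41
C7: 1.3(17.59) + 1.6(3.50) + 0.5(31.24) = 22.87 + 5.60 + 15.62 = 44.09
C8: 1.3(17.59) + 0.2(105.87) + 0.2(31.24) = 22.87 + 21.17 + 6.25 = 50.29
Combination 6 governs: M_u = 269.41 kip·ft.

269.41 kip·ft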